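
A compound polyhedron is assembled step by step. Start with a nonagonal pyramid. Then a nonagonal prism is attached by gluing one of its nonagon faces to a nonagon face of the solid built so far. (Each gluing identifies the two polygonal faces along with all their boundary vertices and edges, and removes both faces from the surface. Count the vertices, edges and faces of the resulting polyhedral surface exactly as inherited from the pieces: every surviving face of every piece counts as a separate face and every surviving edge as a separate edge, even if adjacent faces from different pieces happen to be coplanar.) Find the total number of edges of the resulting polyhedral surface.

36

A nonagonal pyramid: V=10, E=18, F=10.
Attach a nonagonal prism (V=18, E=27, F=11) along a 9-gon: merge 9 vertices and 9 edges, delete both glued faces → V=19, E=36, F=19.
Check: V − E + F = 19 − 36 + 19 = 2.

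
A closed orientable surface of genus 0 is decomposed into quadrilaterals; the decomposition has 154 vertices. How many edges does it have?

304

χ = 2 − 2·0 = 2, and every face is a square so 4F = 2E.
V − E + F = 2 with E = 4F/2 gives 154 − (4/2 − 1)·F = 2, so F = 152 and E = 304.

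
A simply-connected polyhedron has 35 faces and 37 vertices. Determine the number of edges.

70

Here V − E + F = 2.
E = V + F − (2) = 37 + 35 − (2) = 70.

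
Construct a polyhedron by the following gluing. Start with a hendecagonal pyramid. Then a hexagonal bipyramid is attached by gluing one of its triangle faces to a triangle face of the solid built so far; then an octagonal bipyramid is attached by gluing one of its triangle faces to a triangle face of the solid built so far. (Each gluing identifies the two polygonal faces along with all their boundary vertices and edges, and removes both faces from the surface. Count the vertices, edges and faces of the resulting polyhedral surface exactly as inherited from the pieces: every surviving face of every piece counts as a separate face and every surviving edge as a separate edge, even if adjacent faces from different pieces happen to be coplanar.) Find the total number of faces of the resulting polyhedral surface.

A hendecagonal pyramid: V=12, E=22, F=12.
Attach a hexagonal bipyramid (V=8, E=18, F=12) along a 3-gon: merge 3 vertices and 3 edges, delete both glued faces → V=17, E=37, F=22.
Attach an octagonal bipyramid (V=10, E=24, F=16) along a 3-gon: merge 3 vertices and 3 edges, delete both glued faces → V=24, E=58, F=36.
Check: V − E + F = 24 − 58 + 36 = 2.

36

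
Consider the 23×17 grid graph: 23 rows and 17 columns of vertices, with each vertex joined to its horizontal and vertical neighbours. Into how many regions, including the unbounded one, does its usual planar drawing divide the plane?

The grid has V = 23·17 = 391 vertices and E = 23·16 + 17·22 = 742 edges.
F = 2 − V + E = 2 − 391 + 742 = 353.

353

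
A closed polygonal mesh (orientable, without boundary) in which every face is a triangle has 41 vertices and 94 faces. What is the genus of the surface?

Every face is a triangle, so 2E = 3·94 = 282, giving E = 141.
χ = V − E + F = 41 − 141 + 94 = -6.
For a closed orientable surface χ = 2 − 2g, so g = (2 − (-6))/2 = 4.

4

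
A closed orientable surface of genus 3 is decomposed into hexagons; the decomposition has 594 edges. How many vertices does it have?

χ = 2 − 2·3 = -4, and every face is a hexagon so 6F = 2E.
F = 2E/6 = 198. Then V = -4 + E − F = -4 + 594 − 198 = 392.

392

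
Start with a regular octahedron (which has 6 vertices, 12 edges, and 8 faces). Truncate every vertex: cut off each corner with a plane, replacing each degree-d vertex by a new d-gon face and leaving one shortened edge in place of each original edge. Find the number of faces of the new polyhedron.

14

Truncation replaces each original edge-end by a new vertex, so V′ = 2E = 24.
Each original edge survives, and each old vertex of degree d contributes d new edges; summing degrees gives Σd = 2E, so E′ = E + 2E = 3E = 36.
Each original face survives and each original vertex becomes one new face: F′ = F + V = 14.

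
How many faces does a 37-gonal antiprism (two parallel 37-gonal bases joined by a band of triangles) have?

An antiprism on an n-gon has two n-gon caps and 2n triangles: V = 2·37 = 74, E = 4·37 = 148, F = 2·37 + 2 = 76.

76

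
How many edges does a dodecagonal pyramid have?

24

A pyramid on an n-gon base has one n-gon and n triangles: V = 12 + 1 = 13, E = 2·12 = 24, F = 12 + 1 = 13.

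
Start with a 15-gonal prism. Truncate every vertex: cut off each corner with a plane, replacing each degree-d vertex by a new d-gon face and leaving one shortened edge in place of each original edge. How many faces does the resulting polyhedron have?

The base solid has V = 30, E = 45, F = 17.
Truncation replaces each original edge-end by a new vertex, so V′ = 2E = 90.
Each original edge survives, and each old vertex of degree d contributes d new edges; summing degrees gives Σd = 2E, so E′ = E + 2E = 3E = 135.
Each original face survives and each original vertex becomes one new face: F′ = F + V = 47.

47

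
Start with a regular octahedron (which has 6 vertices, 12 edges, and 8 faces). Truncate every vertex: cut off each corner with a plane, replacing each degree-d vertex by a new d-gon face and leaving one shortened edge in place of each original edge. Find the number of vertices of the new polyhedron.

Truncation replaces each original edge-end by a new vertex, so V′ = 2E = 24.
Each original edge survives, and each old vertex of degree d contributes d new edges; summing degrees gives Σd = 2E, so E′ = E + 2E = 3E = 36.
Each original face survives and each original vertex becomes one new face: F′ = F + V = 14.

24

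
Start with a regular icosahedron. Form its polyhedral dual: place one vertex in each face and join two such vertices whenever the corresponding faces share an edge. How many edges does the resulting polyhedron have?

30

The base solid has V = 12, E = 30, F = 20.
The dual swaps V and F and preserves E: V′ = F = 20, E′ = E = 30, F′ = V = 12.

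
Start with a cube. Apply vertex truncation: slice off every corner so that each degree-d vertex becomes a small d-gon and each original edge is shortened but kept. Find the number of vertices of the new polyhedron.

24

The base solid has V = 8, E = 12, F = 6.
Truncation replaces each original edge-end by a new vertex, so V′ = 2E = 24.
Each original edge survives, and each old vertex of degree d contributes d new edges; summing degrees gives Σd = 2E, so E′ = E + 2E = 3E = 36.
Each original face survives and each original vertex becomes one new face: F′ = F + V = 14.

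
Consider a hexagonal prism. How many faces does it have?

8

A prism on an n-gon has two n-gon bases and n rectangular sides: V = 2·6 = 12, E = 3·6 = 18, F = 6 + 2 = 8.
Check: V − E + F = 12 − 18 + 8 = 2.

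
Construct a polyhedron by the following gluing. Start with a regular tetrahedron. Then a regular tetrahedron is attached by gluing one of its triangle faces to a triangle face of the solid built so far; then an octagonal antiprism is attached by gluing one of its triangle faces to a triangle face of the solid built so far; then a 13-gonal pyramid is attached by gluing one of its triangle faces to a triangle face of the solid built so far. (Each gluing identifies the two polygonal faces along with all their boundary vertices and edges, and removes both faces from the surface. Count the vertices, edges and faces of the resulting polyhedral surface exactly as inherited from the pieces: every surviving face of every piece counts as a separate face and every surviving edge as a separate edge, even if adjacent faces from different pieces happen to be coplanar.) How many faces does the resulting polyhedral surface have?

34

A regular tetrahedron: V=4, E=6, F=4.
Attach a regular tetrahedron (V=4, E=6, F=4) along a 3-gon: merge 3 vertices and 3 edges, delete both glued faces → V=5, E=9, F=6.
Attach an octagonal antiprism (V=16, E=32, F=18) along a 3-gon: merge 3 vertices and 3 edges, delete both glued faces → V=18, E=38, F=22.
Attach a 13-gonal pyramid (V=14, E=26, F=14) along a 3-gon: merge 3 vertices and 3 edges, delete both glued faces → V=29, E=61, F=34.
Check: V − E + F = 29 − 61 + 34 = 2.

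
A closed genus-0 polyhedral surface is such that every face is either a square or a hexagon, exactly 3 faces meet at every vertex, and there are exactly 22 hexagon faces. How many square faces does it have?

Let x be the number of squares; then F = 22 + x.
Edge–face incidences: 2E = 6·22 + 4·x = 132 + 4x.
Every vertex has degree 3, so 3V = 2E.
Euler: V − E + F = 2 ⇒ (2E)/3 − E + (22 + x) = 2.
Multiply by 6: 2·(2E) − 3·(2E) + 6·(22 + x) = 12, i.e. 132 + 6x − (132 + 4x) = 12.
Collecting terms: 2x = 12, so x = 6.
Then 2E = 132 + 4·6 = 156, so E = 78, V = 2E/3 = 52, F = 22 + 6 = 28.

6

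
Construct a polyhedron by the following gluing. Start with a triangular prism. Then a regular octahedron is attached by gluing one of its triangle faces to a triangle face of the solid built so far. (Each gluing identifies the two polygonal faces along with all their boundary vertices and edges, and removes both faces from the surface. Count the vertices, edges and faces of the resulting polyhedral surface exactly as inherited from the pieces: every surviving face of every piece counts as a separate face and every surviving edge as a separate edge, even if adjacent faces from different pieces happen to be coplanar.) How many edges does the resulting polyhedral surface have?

18

A triangular prism: V=6, E=9, F=5.
Attach a regular octahedron (V=6, E=12, F=8) along a 3-gon: merge 3 vertices and 3 edges, delete both glued faces → V=9, E=18, F=11.
Check: V − E + F = 9 − 18 + 11 = 2.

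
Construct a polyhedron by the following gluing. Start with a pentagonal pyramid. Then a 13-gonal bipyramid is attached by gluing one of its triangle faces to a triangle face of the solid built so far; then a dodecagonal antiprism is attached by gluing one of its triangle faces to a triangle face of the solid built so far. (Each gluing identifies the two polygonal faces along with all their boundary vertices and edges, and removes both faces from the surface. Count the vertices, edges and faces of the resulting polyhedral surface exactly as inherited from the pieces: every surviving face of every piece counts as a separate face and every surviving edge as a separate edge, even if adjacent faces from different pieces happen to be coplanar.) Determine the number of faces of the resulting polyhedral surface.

A pentagonal pyramid: V=6, E=10, F=6.
Attach a 13-gonal bipyramid (V=15, E=39, F=26) along a 3-gon: merge 3 vertices and 3 edges, delete both glued faces → V=18, E=46, F=30.
Attach a dodecagonal antiprism (V=24, E=48, F=26) along a 3-gon: merge 3 vertices and 3 edges, delete both glued faces → V=39, E=91, F=54.
Check: V − E + F = 39 − 91 + 54 = 2.

54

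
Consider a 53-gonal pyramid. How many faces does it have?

54

A pyramid on an n-gon base has one n-gon and n triangles: V = 53 + 1 = 54, E = 2·53 = 106, F = 53 + 1 = 54.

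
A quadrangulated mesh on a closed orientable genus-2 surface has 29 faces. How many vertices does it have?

27

χ = 2 − 2·2 = -2, and every face is a square so 4F = 2E.
E = 4·29/2 = 58. Then V = -2 + E − F = -2 + 58 − 29 = 27.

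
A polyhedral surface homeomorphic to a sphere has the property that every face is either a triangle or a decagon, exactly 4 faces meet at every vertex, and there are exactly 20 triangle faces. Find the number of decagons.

Let x be the number of decagons; then F = 20 + x.
Edge–face incidences: 2E = 3·20 + 10·x = 60 + 10x.
Every vertex has degree 4, so 4V = 2E.
Euler: V − E + F = 2 ⇒ (2E)/4 − E + (20 + x) = 2.
Multiply by 8: 2·(2E) − 4·(2E) + 8·(20 + x) = 16, i.e. 160 + 8x − 2·(60 + 10x) = 16.
Collecting terms: −12x + 40 = 16, so −12x = −24, so x = 2.
Then 2E = 60 + 10·2 = 80, so E = 40, V = 2E/4 = 20, F = 20 + 2 = 22.

2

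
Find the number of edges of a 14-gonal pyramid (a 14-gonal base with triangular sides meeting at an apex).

A pyramid on an n-gon base has one n-gon and n triangles: V = 14 + 1 = 15, E = 2·14 = 28, F = 14 + 1 = 15.

28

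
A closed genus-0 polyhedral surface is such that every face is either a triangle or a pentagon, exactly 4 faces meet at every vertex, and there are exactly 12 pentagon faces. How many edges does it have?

60

Let x be the number of triangles; then F = 12 + x.
Edge–face incidences: 2E = 5·12 + 3·x = 60 + 3x.
Every vertex has degree 4, so 4V = 2E.
Euler: V − E + F = 2 ⇒ (2E)/4 − E + (12 + x) = 2.
Multiply by 8: 2·(2E) − 4·(2E) + 8·(12 + x) = 16, i.e. 96 + 8x − 2·(60 + 3x) = 16.
Collecting terms: 2x − 24 = 16, so 2x = 40, so x = 20.
Then 2E = 60 + 3·20 = 120, so E = 60, V = 2E/4 = 30, F = 12 + 20 = 32.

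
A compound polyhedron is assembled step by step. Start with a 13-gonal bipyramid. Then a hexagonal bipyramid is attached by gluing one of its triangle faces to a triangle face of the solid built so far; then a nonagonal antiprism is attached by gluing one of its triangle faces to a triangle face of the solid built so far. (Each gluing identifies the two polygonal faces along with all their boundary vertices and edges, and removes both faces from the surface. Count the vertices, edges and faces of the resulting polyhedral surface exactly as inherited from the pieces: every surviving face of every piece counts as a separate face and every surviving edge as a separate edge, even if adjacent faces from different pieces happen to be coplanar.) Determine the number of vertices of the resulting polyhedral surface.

A 13-gonal bipyramid: V=15, E=39, F=26.
Attach a hexagonal bipyramid (V=8, E=18, F=12) along a 3-gon: merge 3 vertices and 3 edges, delete both glued faces → V=20, E=54, F=36.
Attach a nonagonal antiprism (V=18, E=36, F=20) along a 3-gon: merge 3 vertices and 3 edges, delete both glued faces → V=35, E=87, F=54.
Check: V − E + F = 35 − 87 + 54 = 2.

35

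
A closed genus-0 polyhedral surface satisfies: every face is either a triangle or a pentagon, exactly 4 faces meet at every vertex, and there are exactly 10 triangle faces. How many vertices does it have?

Let x be the number of pentagons; then F = 10 + x.
Edge–face incidences: 2E = 3·10 + 5·x = 30 + 5x.
Every vertex has degree 4, so 4V = 2E.
Euler: V − E + F = 2 ⇒ (2E)/4 − E + (10 + x) = 2.
Multiply by 8: 2·(2E) − 4·(2E) + 8·(10 + x) = 16, i.e. 80 + 8x − 2·(30 + 5x) = 16.
Collecting terms: −2x + 20 = 16, so −2x = −4, so x = 2.
Then 2E = 30 + 5·2 = 40, so E = 20, V = 2E/4 = 10, F = 10 + 2 = 12.

10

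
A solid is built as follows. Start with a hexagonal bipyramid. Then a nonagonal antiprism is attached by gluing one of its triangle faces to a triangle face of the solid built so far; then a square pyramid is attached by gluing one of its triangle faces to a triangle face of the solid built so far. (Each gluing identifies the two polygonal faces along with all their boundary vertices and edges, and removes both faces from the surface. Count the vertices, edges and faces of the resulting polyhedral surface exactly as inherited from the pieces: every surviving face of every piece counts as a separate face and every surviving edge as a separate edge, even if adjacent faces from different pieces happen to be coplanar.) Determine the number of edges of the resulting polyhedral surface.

56

A hexagonal bipyramid: V=8, E=18, F=12.
Attach a nonagonal antiprism (V=18, E=36, F=20) along a 3-gon: merge 3 vertices and 3 edges, delete both glued faces → V=23, E=51, F=30.
Attach a square pyramid (V=5, E=8, F=5) along a 3-gon: merge 3 vertices and 3 edges, delete both glued faces → V=25, E=56, F=33.
Check: V − E + F = 25 − 56 + 33 = 2.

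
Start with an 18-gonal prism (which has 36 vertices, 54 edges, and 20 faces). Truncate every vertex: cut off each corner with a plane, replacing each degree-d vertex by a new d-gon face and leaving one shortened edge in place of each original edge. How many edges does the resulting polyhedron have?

Truncation replaces each original edge-end by a new vertex, so V′ = 2E = 108.
Each original edge survives, and each old vertex of degree d contributes d new edges; summing degrees gives Σd = 2E, so E′ = E + 2E = 3E = 162.
Each original face survives and each original vertex becomes one new face: F′ = F + V = 56.

162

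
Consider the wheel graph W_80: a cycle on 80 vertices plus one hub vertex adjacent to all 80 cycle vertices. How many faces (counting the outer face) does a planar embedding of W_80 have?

W_80 has V = 80 + 1 = 81 vertices and E = 2·80 = 160 edges.
By Euler's formula F = 2 − V + E = 2 − 81 + 160 = 81.

81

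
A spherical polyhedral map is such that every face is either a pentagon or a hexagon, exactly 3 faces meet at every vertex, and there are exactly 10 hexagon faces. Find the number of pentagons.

12

Let x be the number of pentagons; then F = 10 + x.
Edge–face incidences: 2E = 6·10 + 5·x = 60 + 5x.
Every vertex has degree 3, so 3V = 2E.
Euler: V − E + F = 2 ⇒ (2E)/3 − E + (10 + x) = 2.
Multiply by 6: 2·(2E) − 3·(2E) + 6·(10 + x) = 12, i.e. 60 + 6x − (60 + 5x) = 12.
Collecting terms: x = 12.
Then 2E = 60 + 5·12 = 120, so E = 60, V = 2E/3 = 40, F = 10 + 12 = 22.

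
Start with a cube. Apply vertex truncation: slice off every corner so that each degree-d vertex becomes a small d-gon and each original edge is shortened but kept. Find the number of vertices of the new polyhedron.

24

The base solid has V = 8, E = 12, F = 6.
Truncation replaces each original edge-end by a new vertex, so V′ = 2E = 24.
Each original edge survives, and each old vertex of degree d contributes d new edges; summing degrees gives Σd = 2E, so E′ = E + 2E = 3E = 36.
Each original face survives and each original vertex becomes one new face: F′ = F + V = 14.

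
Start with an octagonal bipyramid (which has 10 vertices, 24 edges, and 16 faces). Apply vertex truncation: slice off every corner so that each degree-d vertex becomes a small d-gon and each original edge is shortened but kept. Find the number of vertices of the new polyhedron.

48

Truncation replaces each original edge-end by a new vertex, so V′ = 2E = 48.
Each original edge survives, and each old vertex of degree d contributes d new edges; summing degrees gives Σd = 2E, so E′ = E + 2E = 3E = 72.
Each original face survives and each original vertex becomes one new face: F′ = F + V = 26.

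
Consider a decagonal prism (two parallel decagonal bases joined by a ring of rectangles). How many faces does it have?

12

A prism on an n-gon has two n-gon bases and n rectangular sides: V = 2·10 = 20, E = 3·10 = 30, F = 10 + 2 = 12.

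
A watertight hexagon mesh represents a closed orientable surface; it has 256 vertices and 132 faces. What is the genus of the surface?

5

Every face is a hexagon, so 2E = 6·132 = 792, giving E = 396.
χ = V − E + F = 256 − 396 + 132 = -8.
For a closed orientable surface χ = 2 − 2g, so g = (2 − (-8))/2 = 5.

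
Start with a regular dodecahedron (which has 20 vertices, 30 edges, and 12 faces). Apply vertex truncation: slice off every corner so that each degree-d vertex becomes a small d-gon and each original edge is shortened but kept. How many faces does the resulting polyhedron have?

32

Truncation replaces each original edge-end by a new vertex, so V′ = 2E = 60.
Each original edge survives, and each old vertex of degree d contributes d new edges; summing degrees gives Σd = 2E, so E′ = E + 2E = 3E = 90.
Each original face survives and each original vertex becomes one new face: F′ = F + V = 32.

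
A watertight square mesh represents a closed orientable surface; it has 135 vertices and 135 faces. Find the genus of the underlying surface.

Every face is a square, so 2E = 4·135 = 540, giving E = 270.
χ = V − E + F = 135 − 270 + 135 = 0.
For a closed orientable surface χ = 2 − 2g, so g = (2 − (0))/2 = 1.

1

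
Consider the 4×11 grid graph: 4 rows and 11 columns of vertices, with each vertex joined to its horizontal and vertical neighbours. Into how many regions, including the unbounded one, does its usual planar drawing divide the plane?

The grid has V = 4·11 = 44 vertices and E = 4·10 + 11·3 = 73 edges.
F = 2 − V + E = 2 − 44 + 73 = 31.

31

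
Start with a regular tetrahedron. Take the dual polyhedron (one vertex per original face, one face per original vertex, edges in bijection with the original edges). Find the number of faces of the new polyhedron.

The base solid has V = 4, E = 6, F = 4.
The dual swaps V and F and preserves E: V′ = F = 4, E′ = E = 6, F′ = V = 4.

4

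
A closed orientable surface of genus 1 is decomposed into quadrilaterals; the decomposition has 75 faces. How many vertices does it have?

75

χ = 2 − 2·1 = 0, and every face is a square so 4F = 2E.
E = 4·75/2 = 150. Then V = 0 + E − F = 0 + 150 − 75 = 75.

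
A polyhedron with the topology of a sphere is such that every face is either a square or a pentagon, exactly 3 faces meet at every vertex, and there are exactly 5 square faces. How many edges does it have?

Let x be the number of pentagons; then F = 5 + x.
Edge–face incidences: 2E = 4·5 + 5·x = 20 + 5x.
Every vertex has degree 3, so 3V = 2E.
Euler: V − E + F = 2 ⇒ (2E)/3 − E + (5 + x) = 2.
Multiply by 6: 2·(2E) − 3·(2E) + 6·(5 + x) = 12, i.e. 30 + 6x − (20 + 5x) = 12.
Collecting terms: x + 10 = 12, so x = 2.
Then 2E = 20 + 5·2 = 30, so E = 15, V = 2E/3 = 10, F = 5 + 2 = 7.

15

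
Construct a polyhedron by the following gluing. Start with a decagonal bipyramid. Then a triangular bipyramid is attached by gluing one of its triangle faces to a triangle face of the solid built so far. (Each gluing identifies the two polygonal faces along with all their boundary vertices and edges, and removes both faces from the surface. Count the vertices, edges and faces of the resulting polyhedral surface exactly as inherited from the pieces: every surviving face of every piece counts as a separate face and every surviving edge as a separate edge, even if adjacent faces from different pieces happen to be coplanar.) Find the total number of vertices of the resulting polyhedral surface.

14

A decagonal bipyramid: V=12, E=30, F=20.
Attach a triangular bipyramid (V=5, E=9, F=6) along a 3-gon: merge 3 vertices and 3 edges, delete both glued faces → V=14, E=36, F=24.
Check: V − E + F = 14 − 36 + 24 = 2.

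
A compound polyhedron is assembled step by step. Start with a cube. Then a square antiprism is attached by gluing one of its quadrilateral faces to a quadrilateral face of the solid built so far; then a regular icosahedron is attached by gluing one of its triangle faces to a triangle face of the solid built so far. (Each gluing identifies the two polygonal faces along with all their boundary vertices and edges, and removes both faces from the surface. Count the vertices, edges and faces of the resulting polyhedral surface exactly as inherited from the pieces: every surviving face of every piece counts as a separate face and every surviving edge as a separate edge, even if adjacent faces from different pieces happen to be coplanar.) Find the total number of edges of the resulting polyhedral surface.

51

A cube: V=8, E=12, F=6.
Attach a square antiprism (V=8, E=16, F=10) along a 4-gon: merge 4 vertices and 4 edges, delete both glued faces → V=12, E=24, F=14.
Attach a regular icosahedron (V=12, E=30, F=20) along a 3-gon: merge 3 vertices and 3 edges, delete both glued faces → V=21, E=51, F=32.
Check: V − E + F = 21 − 51 + 32 = 2.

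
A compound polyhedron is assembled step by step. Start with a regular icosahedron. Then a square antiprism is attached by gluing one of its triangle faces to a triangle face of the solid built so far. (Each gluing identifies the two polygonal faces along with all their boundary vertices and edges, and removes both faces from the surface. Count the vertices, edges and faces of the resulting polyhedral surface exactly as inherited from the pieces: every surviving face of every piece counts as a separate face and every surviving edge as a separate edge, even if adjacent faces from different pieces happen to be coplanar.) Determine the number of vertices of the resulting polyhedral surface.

A regular icosahedron: V=12, E=30, F=20.
Attach a square antiprism (V=8, E=16, F=10) along a 3-gon: merge 3 vertices and 3 edges, delete both glued faces → V=17, E=43, F=28.
Check: V − E + F = 17 − 43 + 28 = 2.

17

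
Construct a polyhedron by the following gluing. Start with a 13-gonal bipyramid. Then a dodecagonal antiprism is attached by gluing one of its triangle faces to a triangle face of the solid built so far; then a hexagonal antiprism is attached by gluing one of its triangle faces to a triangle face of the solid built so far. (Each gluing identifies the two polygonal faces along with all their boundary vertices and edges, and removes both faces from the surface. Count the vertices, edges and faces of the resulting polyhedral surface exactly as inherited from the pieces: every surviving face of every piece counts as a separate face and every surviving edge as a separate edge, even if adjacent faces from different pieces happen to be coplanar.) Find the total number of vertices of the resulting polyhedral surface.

45

A 13-gonal bipyramid: V=15, E=39, F=26.
Attach a dodecagonal antiprism (V=24, E=48, F=26) along a 3-gon: merge 3 vertices and 3 edges, delete both glued faces → V=36, E=84, F=50.
Attach a hexagonal antiprism (V=12, E=24, F=14) along a 3-gon: merge 3 vertices and 3 edges, delete both glued faces → V=45, E=105, F=62.
Check: V − E + F = 45 − 105 + 62 = 2.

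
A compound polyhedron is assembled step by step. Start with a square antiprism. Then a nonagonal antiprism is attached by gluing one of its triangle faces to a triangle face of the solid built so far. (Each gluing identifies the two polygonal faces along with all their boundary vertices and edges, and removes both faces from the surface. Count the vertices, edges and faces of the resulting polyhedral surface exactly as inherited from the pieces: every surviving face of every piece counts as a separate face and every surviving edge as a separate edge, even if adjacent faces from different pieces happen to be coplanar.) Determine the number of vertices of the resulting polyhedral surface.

23

A square antiprism: V=8, E=16, F=10.
Attach a nonagonal antiprism (V=18, E=36, F=20) along a 3-gon: merge 3 vertices and 3 edges, delete both glued faces → V=23, E=49, F=28.
Check: V − E + F = 23 − 49 + 28 = 2.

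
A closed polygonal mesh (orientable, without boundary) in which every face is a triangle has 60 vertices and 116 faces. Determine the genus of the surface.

Every face is a triangle, so 2E = 3·116 = 348, giving E = 174.
χ = V − E + F = 60 − 174 + 116 = 2.
For a closed orientable surface χ = 2 − 2g, so g = (2 − (2))/2 = 0.

0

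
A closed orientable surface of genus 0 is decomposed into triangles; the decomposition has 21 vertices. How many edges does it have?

57

χ = 2 − 2·0 = 2, and every face is a triangle so 3F = 2E.
V − E + F = 2 with E = 3F/2 gives 21 − (3/2 − 1)·F = 2, so F = 38 and E = 57.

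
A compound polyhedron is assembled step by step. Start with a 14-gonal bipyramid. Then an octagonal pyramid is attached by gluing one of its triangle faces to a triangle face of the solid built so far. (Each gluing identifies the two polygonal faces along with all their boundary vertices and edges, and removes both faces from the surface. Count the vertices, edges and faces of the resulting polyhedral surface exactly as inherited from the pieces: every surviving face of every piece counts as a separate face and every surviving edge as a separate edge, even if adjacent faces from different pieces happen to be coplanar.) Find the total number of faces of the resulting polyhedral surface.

35

A 14-gonal bipyramid: V=16, E=42, F=28.
Attach an octagonal pyramid (V=9, E=16, F=9) along a 3-gon: merge 3 vertices and 3 edges, delete both glued faces → V=22, E=55, F=35.
Check: V − E + F = 22 − 55 + 35 = 2.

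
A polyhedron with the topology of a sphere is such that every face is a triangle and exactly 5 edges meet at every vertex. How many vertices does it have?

12

Each face has 3 edges and each edge borders two faces, so 2E = 3F.
Each vertex has degree 5, so 5V = 2E and hence V = 3F/5.
Euler: V − E + F = 2 ⇒ (3F/5) − (3F/2) + F = 2.
Multiply by 10: (6 − 15 + 10)F = 20, i.e. 1F = 20.
So F = 20, E = 3·20/2 = 30, V = 3·20/5 = 12.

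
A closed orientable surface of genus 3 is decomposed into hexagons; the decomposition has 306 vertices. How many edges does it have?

χ = 2 − 2·3 = -4, and every face is a hexagon so 6F = 2E.
V − E + F = -4 with E = 6F/2 gives 306 − (6/2 − 1)·F = -4, so F = 155 and E = 465.

465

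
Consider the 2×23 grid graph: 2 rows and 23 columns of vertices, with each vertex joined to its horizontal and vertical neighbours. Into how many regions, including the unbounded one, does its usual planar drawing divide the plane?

23

The grid has V = 2·23 = 46 vertices and E = 2·22 + 23·1 = 67 edges.
F = 2 − V + E = 2 − 46 + 67 = 23.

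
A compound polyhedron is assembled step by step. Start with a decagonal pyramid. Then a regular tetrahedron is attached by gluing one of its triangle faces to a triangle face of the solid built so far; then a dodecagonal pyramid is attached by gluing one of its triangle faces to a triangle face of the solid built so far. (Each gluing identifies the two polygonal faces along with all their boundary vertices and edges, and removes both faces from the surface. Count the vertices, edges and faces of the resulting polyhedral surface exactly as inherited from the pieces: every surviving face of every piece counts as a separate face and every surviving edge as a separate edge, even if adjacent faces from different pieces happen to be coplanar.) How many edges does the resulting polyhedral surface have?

44

A decagonal pyramid: V=11, E=20, F=11.
Attach a regular tetrahedron (V=4, E=6, F=4) along a 3-gon: merge 3 vertices and 3 edges, delete both glued faces → V=12, E=23, F=13.
Attach a dodecagonal pyramid (V=13, E=24, F=13) along a 3-gon: merge 3 vertices and 3 edges, delete both glued faces → V=22, E=44, F=24.
Check: V − E + F = 22 − 44 + 24 = 2.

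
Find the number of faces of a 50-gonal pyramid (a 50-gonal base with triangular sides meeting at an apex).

A pyramid on an n-gon base has one n-gon and n triangles: V = 50 + 1 = 51, E = 2·50 = 100, F = 50 + 1 = 51.

51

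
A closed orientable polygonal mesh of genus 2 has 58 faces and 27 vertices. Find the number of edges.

For a closed orientable surface of genus 2, χ = 2 − 2·2 = -2.
E = V + F − (-2) = 27 + 58 − (-2) = 87.

87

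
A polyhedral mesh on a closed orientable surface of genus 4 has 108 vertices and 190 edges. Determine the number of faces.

76

For a closed orientable surface of genus 4, χ = 2 − 2·4 = -6.
F = -6 − V + E = -6 − 108 + 190 = 76.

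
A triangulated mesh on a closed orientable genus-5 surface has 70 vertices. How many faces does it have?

156

χ = 2 − 2·5 = -8, and every face is a triangle so 3F = 2E.
V − E + F = -8 with E = 3F/2 gives 70 − (3/2 − 1)·F = -8, so F = 156 and E = 234.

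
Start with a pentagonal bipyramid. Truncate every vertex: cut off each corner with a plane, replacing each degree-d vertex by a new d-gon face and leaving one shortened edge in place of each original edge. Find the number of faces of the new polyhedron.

The base solid has V = 7, E = 15, F = 10.
Truncation replaces each original edge-end by a new vertex, so V′ = 2E = 30.
Each original edge survives, and each old vertex of degree d contributes d new edges; summing degrees gives Σd = 2E, so E′ = E + 2E = 3E = 45.
Each original face survives and each original vertex becomes one new face: F′ = F + V = 17.

17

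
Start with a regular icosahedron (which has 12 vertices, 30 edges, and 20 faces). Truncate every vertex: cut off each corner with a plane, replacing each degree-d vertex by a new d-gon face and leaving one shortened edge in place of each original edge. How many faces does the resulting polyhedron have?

32

Truncation replaces each original edge-end by a new vertex, so V′ = 2E = 60.
Each original edge survives, and each old vertex of degree d contributes d new edges; summing degrees gives Σd = 2E, so E′ = E + 2E = 3E = 90.
Each original face survives and each original vertex becomes one new face: F′ = F + V = 32.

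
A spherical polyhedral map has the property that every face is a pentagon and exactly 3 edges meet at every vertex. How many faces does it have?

12

Each face has 5 edges and each edge borders two faces, so 2E = 5F.
Each vertex has degree 3, so 3V = 2E and hence V = 5F/3.
Euler: V − E + F = 2 ⇒ (5F/3) − (5F/2) + F = 2.
Multiply by 6: (10 − 15 + 6)F = 12, i.e. 1F = 12.
So F = 12, E = 5·12/2 = 30, V = 5·12/3 = 20.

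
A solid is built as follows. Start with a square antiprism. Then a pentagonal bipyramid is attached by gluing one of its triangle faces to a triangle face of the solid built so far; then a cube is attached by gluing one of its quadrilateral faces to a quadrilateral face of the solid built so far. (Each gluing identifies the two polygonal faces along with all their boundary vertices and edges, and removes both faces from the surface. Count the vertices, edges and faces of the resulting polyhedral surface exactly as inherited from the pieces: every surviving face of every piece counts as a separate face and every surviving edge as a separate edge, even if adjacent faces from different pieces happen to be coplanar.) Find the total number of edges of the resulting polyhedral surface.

36

A square antiprism: V=8, E=16, F=10.
Attach a pentagonal bipyramid (V=7, E=15, F=10) along a 3-gon: merge 3 vertices and 3 edges, delete both glued faces → V=12, E=28, F=18.
Attach a cube (V=8, E=12, F=6) along a 4-gon: merge 4 vertices and 4 edges, delete both glued faces → V=16, E=36, F=22.
Check: V − E + F = 16 − 36 + 22 = 2.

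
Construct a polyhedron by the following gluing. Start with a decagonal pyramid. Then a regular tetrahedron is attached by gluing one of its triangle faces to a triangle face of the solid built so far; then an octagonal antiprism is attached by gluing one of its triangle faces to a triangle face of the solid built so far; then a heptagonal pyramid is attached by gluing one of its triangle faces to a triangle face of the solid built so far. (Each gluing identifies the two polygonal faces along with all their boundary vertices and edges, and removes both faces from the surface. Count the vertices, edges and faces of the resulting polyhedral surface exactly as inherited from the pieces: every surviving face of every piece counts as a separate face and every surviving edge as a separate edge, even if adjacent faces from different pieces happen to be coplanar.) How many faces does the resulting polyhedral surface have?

35

A decagonal pyramid: V=11, E=20, F=11.
Attach a regular tetrahedron (V=4, E=6, F=4) along a 3-gon: merge 3 vertices and 3 edges, delete both glued faces → V=12, E=23, F=13.
Attach an octagonal antiprism (V=16, E=32, F=18) along a 3-gon: merge 3 vertices and 3 edges, delete both glued faces → V=25, E=52, F=29.
Attach a heptagonal pyramid (V=8, E=14, F=8) along a 3-gon: merge 3 vertices and 3 edges, delete both glued faces → V=30, E=63, F=35.
Check: V − E + F = 30 − 63 + 35 = 2.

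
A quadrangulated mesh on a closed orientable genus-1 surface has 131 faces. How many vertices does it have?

131

χ = 2 − 2·1 = 0, and every face is a square so 4F = 2E.
E = 4·131/2 = 262. Then V = 0 + E − F = 0 + 262 − 131 = 131.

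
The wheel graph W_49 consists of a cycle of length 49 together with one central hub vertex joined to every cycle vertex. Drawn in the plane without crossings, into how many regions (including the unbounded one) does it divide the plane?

50

W_49 has V = 49 + 1 = 50 vertices and E = 2·49 = 98 edges.
By Euler's formula F = 2 − V + E = 2 − 50 + 98 = 50.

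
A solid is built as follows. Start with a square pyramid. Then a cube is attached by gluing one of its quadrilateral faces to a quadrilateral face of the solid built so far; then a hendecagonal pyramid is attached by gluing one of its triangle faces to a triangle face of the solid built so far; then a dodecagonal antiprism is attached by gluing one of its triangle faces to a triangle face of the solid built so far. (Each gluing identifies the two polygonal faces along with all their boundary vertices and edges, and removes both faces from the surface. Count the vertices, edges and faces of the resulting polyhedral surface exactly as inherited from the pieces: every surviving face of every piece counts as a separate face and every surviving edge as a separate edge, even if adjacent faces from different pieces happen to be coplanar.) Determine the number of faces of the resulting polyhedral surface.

43

A square pyramid: V=5, E=8, F=5.
Attach a cube (V=8, E=12, F=6) along a 4-gon: merge 4 vertices and 4 edges, delete both glued faces → V=9, E=16, F=9.
Attach a hendecagonal pyramid (V=12, E=22, F=12) along a 3-gon: merge 3 vertices and 3 edges, delete both glued faces → V=18, E=35, F=19.
Attach a dodecagonal antiprism (V=24, E=48, F=26) along a 3-gon: merge 3 vertices and 3 edges, delete both glued faces → V=39, E=80, F=43.
Check: V − E + F = 39 − 80 + 43 = 2.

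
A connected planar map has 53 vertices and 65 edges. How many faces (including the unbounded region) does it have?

14

Euler's formula for a connected plane graph: V − E + F = 2, so F = 2 − 53 + 65 = 14.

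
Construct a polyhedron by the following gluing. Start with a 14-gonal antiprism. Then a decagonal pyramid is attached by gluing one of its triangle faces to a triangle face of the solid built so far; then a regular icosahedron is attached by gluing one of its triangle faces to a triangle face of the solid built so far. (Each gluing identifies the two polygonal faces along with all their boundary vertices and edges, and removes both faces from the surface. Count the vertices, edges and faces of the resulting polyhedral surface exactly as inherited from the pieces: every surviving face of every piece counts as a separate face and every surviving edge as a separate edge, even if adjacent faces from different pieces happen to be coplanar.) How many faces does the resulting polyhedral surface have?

57

A 14-gonal antiprism: V=28, E=56, F=30.
Attach a decagonal pyramid (V=11, E=20, F=11) along a 3-gon: merge 3 vertices and 3 edges, delete both glued faces → V=36, E=73, F=39.
Attach a regular icosahedron (V=12, E=30, F=20) along a 3-gon: merge 3 vertices and 3 edges, delete both glued faces → V=45, E=100, F=57.
Check: V − E + F = 45 − 100 + 57 = 2.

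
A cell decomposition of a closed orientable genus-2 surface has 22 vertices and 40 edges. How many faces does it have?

For a closed orientable surface of genus 2, χ = 2 − 2·2 = -2.
F = -2 − V + E = -2 − 22 + 40 = 16.

16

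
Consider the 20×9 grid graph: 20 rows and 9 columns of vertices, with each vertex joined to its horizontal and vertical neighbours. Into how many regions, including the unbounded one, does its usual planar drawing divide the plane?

The grid has V = 20·9 = 180 vertices and E = 20·8 + 9·19 = 331 edges.
F = 2 − V + E = 2 − 180 + 331 = 153.

153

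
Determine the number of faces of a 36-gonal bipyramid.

72

A bipyramid over an n-gon has 2n triangular faces and n + 2 vertices: V = 36 + 2 = 38, E = 3·36 = 108, F = 2·36 = 72.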